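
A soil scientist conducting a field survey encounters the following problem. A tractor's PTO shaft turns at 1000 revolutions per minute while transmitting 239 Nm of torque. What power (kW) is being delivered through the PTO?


P = 2*pi*n*T / 60000
  = 2*pi * 1000 * 239 / 60000
  = 1501681.29 / 60000
  = 25.03 kW


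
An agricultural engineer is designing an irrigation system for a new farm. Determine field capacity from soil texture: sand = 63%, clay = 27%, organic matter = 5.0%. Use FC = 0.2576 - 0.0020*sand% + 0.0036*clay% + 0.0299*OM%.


FC = 0.2576 - 0.0020*63 + 0.0036*27 + 0.0299*5.0
   = 0.2576 - 0.1260 + 0.0972 + 0.1495
   = 0.3783


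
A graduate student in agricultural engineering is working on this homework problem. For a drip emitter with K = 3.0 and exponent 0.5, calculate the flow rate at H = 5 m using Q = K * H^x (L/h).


Q = K * H^x
  = 3.0 * 5^0.5
  = 3.0 * 2.2361
  = 6.71 L/h


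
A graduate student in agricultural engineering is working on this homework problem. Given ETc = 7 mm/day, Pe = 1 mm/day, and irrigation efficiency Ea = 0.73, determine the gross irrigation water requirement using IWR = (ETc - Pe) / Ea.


IWR = (ETc - Pe) / Ea
    = (7 - 1) / 0.73
    = 6 / 0.73
    = 8.22 mm/day


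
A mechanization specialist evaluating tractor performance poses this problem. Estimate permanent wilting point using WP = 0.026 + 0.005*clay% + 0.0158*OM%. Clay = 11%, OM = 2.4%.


WP = 0.026 + 0.005*11 + 0.0158*2.4
   = 0.026 + 0.0550 + 0.0379
   = 0.1189


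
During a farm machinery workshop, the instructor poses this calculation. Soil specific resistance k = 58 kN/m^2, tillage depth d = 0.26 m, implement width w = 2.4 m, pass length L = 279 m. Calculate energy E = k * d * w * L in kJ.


E = k * d * w * L
  = 58 * 0.26 * 2.4 * 279
  = 10097.57 kJ


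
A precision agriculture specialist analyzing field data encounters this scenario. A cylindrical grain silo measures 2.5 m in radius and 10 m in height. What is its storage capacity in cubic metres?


V = pi * r^2 * h
  = pi * 2.5^2 * 10
  = pi * 6.25 * 10
  = 196.35 m^3


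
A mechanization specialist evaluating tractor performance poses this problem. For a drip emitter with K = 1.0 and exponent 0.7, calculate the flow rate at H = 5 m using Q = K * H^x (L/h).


Q = K * H^x
  = 1.0 * 5^0.7
  = 1.0 * 3.0852
  = 3.09 L/h


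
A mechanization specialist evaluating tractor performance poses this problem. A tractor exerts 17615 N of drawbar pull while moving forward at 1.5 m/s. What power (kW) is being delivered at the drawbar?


P = F * v / 1000
  = 17615 * 1.5 / 1000
  = 26422.50 / 1000
  = 26.42 kW


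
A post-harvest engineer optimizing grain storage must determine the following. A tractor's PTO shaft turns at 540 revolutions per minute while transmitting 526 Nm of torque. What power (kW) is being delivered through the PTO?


P = 2*pi*n*T / 60000
  = 2*pi * 540 * 526 / 60000
  = 1784675.95 / 60000
  = 29.74 kW


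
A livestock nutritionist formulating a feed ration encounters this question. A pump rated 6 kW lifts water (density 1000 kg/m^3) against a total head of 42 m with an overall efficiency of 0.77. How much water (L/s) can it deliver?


Q = (P * 1000 * eta) / (rho * g * H)
  = (6 * 1000 * 0.77) / (1000 * 9.81 * 42)
  = 4620 / 412020
  = 0.01121 m^3/s = 11.21 L/s


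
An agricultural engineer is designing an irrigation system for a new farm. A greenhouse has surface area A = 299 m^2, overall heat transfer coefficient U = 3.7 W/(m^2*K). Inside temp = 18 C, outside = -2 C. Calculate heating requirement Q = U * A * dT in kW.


dT = 18 - (-2) = 20 K
Q = U * A * dT
  = 3.7 * 299 * 20
  = 22126 W = 22.13 kW


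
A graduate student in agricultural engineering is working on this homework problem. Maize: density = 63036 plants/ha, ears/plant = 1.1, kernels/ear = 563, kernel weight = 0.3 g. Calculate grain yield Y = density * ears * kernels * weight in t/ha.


Y = density * ears * kernels * kw
  = 63036 * 1.1 * 563 * 0.3 g/ha
  = 11711458.44 g/ha
  = 11711.46 kg/ha = 11.71 t/ha


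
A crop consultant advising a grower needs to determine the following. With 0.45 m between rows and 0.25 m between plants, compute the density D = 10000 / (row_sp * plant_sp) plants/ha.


D = 10000 / (row_sp * plant_sp)
  = 10000 / (0.45 * 0.25)
  = 10000 / 0.1125
  = 88888.89 plants/ha


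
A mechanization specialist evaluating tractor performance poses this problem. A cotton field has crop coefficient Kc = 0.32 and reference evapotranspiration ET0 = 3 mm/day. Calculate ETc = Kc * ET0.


ETc = Kc * ET0
    = 0.32 * 3
    = 0.96 mm/day


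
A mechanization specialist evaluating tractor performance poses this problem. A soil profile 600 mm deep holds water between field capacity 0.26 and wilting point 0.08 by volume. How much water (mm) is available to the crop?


AW = (FC - WP) * D
   = (0.26 - 0.08) * 600
   = 0.18 * 600
   = 108 mm


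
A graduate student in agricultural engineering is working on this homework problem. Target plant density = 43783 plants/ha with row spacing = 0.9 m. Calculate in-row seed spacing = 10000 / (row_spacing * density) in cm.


spacing = 10000 / (row_sp * density)
        = 10000 / (0.9 * 43783)
        = 10000 / 39404.70
        = 0.25378 m = 25.38 cm


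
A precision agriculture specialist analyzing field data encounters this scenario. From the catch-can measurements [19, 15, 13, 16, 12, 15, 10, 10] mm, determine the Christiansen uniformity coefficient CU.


xbar = 110 / 8 = 13.750
sum|xi - xbar| = 20
CU = 100 * (1 - 20 / (8 * 13.750))
   = 100 * (1 - 0.1818)
   = 81.82%


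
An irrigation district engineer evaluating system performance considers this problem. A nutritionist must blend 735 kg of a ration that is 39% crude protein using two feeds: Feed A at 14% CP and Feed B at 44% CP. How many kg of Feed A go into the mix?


parts_A = CP_b - target = 44 - 39 = 5
parts_B = target - CP_a = 39 - 14 = 25
total_parts = 5 + 25 = 30
Feed A = 735 * 5 / 30 = 122.50 kg
Feed B = 735 * 25 / 30 = 612.50 kg

122.50 kg


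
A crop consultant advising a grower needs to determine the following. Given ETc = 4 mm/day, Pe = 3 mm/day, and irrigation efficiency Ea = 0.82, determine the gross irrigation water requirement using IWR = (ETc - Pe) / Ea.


IWR = (ETc - Pe) / Ea
    = (4 - 3) / 0.82
    = 1 / 0.82
    = 1.22 mm/day


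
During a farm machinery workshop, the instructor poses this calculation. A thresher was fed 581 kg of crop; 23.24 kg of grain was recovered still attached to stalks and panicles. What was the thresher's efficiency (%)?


eta = (total - unthreshed) / total * 100
    = (581 - 23.24) / 581 * 100
    = 557.76 / 581 * 100
    = 96%


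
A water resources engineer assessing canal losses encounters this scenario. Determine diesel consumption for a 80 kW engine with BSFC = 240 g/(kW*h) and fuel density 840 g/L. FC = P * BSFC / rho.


FC = P * BSFC / rho_fuel
   = 80 * 240 / 840
   = 19200 / 840
   = 22.86 L/h


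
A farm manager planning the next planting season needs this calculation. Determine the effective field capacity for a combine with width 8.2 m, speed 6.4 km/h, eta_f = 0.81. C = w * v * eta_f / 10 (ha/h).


C = w * v * eta_f / 10
  = 8.2 * 6.4 * 0.81 / 10
  = 42.51 / 10
  = 4.25 ha/h


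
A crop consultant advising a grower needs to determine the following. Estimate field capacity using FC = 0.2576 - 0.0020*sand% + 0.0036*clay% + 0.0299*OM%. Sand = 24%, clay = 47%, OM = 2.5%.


FC = 0.2576 - 0.0020*24 + 0.0036*47 + 0.0299*2.5
   = 0.2576 - 0.0480 + 0.1692 + 0.0748
   = 0.4536


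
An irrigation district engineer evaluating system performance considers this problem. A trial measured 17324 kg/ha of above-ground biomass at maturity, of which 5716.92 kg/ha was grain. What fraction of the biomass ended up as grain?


HI = grain_yield / biomass
   = 5716.92 / 17324
   = 0.33


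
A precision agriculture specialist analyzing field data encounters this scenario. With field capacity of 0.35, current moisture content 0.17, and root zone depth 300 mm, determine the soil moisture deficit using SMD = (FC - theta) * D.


SMD = (FC - theta) * D
    = (0.35 - 0.17) * 300
    = 0.180 * 300
    = 54 mm


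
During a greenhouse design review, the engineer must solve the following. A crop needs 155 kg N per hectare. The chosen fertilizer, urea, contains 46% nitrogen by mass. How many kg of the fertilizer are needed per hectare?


Rate = N_required / (N_content / 100)
     = 155 / (46 / 100)
     = 155 / 0.46
     = 336.96 kg/ha


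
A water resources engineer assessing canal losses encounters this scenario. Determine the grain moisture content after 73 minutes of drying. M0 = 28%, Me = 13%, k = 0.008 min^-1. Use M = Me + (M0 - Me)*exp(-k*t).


M = Me + (M0 - Me) * e^(-k*t)
  = 13 + (28 - 13) * e^(-0.008*73)
  = 13 + 15 * e^(-0.584)
  = 13 + 15 * 0.55766
  = 13 + 8.3649
  = 21.36%


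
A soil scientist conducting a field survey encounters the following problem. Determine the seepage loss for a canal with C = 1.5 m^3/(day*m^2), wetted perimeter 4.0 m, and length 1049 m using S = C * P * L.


S = C * P * L
  = 1.5 * 4.0 * 1049
  = 6294 m^3/day


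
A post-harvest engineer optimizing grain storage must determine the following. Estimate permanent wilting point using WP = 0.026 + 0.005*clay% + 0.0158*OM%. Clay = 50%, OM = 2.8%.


WP = 0.026 + 0.005*50 + 0.0158*2.8
   = 0.026 + 0.2500 + 0.0442
   = 0.3202


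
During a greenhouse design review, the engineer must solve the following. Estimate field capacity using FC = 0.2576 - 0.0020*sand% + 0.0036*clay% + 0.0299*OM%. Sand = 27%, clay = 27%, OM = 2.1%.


FC = 0.2576 - 0.0020*27 + 0.0036*27 + 0.0299*2.1
   = 0.2576 - 0.0540 + 0.0972 + 0.0628
   = 0.3636


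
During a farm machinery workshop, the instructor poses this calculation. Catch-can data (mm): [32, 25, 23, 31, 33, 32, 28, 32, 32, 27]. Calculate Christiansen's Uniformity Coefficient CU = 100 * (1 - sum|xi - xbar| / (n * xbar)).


xbar = 295 / 10 = 29.500
sum|xi - xbar| = 30
CU = 100 * (1 - 30 / (10 * 29.500))
   = 100 * (1 - 0.1017)
   = 89.83%


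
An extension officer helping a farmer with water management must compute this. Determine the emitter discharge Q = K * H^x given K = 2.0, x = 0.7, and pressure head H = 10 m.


Q = K * H^x
  = 2.0 * 10^0.7
  = 2.0 * 5.0119
  = 10.02 L/h


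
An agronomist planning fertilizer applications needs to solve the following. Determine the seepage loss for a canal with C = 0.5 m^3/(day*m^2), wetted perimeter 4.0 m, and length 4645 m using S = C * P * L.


S = C * P * L
  = 0.5 * 4.0 * 4645
  = 9290 m^3/day


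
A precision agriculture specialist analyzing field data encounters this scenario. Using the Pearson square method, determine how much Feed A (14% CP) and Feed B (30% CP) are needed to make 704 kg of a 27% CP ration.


parts_A = CP_b - target = 30 - 27 = 3
parts_B = target - CP_a = 27 - 14 = 13
total_parts = 3 + 13 = 16
Feed A = 704 * 3 / 16 = 132 kg
Feed B = 704 * 13 / 16 = 572 kg

132 kg


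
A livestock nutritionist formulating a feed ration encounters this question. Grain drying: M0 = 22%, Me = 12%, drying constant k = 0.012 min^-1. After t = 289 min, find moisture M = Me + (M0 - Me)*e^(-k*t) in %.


M = Me + (M0 - Me) * e^(-k*t)
  = 12 + (22 - 12) * e^(-0.012*289)
  = 12 + 10 * e^(-3.468)
  = 12 + 10 * 0.03118
  = 12 + 0.3118
  = 12.31%


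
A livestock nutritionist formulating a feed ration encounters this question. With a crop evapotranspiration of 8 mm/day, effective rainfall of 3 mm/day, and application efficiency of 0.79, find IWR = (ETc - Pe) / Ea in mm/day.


IWR = (ETc - Pe) / Ea
    = (8 - 3) / 0.79
    = 5 / 0.79
    = 6.33 mm/day


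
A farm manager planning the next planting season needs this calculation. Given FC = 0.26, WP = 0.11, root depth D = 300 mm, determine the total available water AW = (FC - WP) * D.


AW = (FC - WP) * D
   = (0.26 - 0.11) * 300
   = 0.15 * 300
   = 45 mm


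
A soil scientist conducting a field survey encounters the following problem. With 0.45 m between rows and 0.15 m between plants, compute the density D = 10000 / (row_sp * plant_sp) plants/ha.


D = 10000 / (row_sp * plant_sp)
  = 10000 / (0.45 * 0.15)
  = 10000 / 0.0675
  = 148148.15 plants/ha


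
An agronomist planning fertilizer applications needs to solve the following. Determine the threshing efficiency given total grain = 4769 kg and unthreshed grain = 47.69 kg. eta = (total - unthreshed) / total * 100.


eta = (total - unthreshed) / total * 100
    = (4769 - 47.69) / 4769 * 100
    = 4721.31 / 4769 * 100
    = 99%


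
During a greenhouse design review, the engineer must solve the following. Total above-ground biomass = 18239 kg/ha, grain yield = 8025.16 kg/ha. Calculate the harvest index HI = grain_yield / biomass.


HI = grain_yield / biomass
   = 8025.16 / 18239
   = 0.44


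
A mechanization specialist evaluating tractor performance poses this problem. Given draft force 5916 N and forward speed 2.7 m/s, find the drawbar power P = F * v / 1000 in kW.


P = F * v / 1000
  = 5916 * 2.7 / 1000
  = 15973.20 / 1000
  = 15.97 kW


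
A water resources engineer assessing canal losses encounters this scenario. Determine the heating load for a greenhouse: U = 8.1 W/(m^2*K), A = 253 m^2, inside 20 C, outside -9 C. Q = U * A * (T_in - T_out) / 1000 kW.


dT = 20 - (-9) = 29 K
Q = U * A * dT
  = 8.1 * 253 * 29
  = 59429.70 W = 59.43 kW


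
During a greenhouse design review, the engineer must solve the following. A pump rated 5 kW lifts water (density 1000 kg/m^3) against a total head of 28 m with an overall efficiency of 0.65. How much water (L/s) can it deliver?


Q = (P * 1000 * eta) / (rho * g * H)
  = (5 * 1000 * 0.65) / (1000 * 9.81 * 28)
  = 3250 / 274680
  = 0.01183 m^3/s = 11.83 L/s


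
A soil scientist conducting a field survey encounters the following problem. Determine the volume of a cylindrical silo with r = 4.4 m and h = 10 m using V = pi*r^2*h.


V = pi * r^2 * h
  = pi * 4.4^2 * 10
  = pi * 19.36 * 10
  = 608.21 m^3


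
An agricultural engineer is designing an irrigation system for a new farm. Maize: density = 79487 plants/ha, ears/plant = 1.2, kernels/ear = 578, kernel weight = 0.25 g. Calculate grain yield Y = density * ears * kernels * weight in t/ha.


Y = density * ears * kernels * kw
  = 79487 * 1.2 * 578 * 0.25 g/ha
  = 13783045.80 g/ha
  = 13783.05 kg/ha = 13.78 t/ha


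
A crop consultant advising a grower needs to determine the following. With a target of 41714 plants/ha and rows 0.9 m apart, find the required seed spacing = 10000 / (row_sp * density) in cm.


spacing = 10000 / (row_sp * density)
        = 10000 / (0.9 * 41714)
        = 10000 / 37542.60
        = 0.26636 m = 26.64 cm


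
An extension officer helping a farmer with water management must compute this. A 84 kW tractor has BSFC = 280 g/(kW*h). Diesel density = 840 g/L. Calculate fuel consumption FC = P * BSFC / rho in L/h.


FC = P * BSFC / rho_fuel
   = 84 * 280 / 840
   = 23520 / 840
   = 28 L/h


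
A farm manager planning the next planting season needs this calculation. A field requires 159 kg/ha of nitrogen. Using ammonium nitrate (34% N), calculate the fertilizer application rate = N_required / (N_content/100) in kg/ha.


Rate = N_required / (N_content / 100)
     = 159 / (34 / 100)
     = 159 / 0.34
     = 467.65 kg/ha


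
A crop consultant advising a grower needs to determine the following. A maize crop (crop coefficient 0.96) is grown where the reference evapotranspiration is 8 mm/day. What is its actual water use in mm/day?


ETc = Kc * ET0
    = 0.96 * 8
    = 7.68 mm/day


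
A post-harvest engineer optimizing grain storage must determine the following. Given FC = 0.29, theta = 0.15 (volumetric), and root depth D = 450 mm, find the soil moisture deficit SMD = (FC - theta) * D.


SMD = (FC - theta) * D
    = (0.29 - 0.15) * 450
    = 0.140 * 450
    = 63 mm


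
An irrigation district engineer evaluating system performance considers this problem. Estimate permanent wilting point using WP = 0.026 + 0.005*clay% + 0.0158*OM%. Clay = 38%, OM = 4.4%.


WP = 0.026 + 0.005*38 + 0.0158*4.4
   = 0.026 + 0.1900 + 0.0695
   = 0.2855


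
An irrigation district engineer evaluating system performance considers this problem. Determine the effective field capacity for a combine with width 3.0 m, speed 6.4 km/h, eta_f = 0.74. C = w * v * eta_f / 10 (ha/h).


C = w * v * eta_f / 10
  = 3.0 * 6.4 * 0.74 / 10
  = 14.21 / 10
  = 1.42 ha/h


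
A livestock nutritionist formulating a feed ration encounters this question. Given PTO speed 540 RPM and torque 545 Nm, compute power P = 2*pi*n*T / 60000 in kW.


P = 2*pi*n*T / 60000
  = 2*pi * 540 * 545 / 60000
  = 1849141.44 / 60000
  = 30.82 kW


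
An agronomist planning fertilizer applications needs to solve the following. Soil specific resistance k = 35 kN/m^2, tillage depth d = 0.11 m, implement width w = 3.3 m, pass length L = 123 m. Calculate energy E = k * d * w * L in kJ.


E = k * d * w * L
  = 35 * 0.11 * 3.3 * 123
  = 1562.72 kJ


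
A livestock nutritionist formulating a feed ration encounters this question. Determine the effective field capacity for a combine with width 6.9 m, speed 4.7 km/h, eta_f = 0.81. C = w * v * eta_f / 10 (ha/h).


C = w * v * eta_f / 10
  = 6.9 * 4.7 * 0.81 / 10
  = 26.27 / 10
  = 2.63 ha/h


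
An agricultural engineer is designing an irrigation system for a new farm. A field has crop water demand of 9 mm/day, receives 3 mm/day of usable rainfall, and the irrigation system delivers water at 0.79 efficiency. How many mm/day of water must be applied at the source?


IWR = (ETc - Pe) / Ea
    = (9 - 3) / 0.79
    = 6 / 0.79
    = 7.59 mm/day


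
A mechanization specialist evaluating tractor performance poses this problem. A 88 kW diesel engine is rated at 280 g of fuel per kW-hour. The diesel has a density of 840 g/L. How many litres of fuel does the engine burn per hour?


FC = P * BSFC / rho_fuel
   = 88 * 280 / 840
   = 24640 / 840
   = 29.33 L/h


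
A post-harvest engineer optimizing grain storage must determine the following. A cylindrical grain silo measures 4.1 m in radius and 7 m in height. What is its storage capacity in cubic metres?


V = pi * r^2 * h
  = pi * 4.1^2 * 7
  = pi * 16.81 * 7
  = 369.67 m^3


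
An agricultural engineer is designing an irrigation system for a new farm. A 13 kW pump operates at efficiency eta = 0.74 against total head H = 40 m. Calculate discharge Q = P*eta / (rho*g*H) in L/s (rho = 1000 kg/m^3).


Q = (P * 1000 * eta) / (rho * g * H)
  = (13 * 1000 * 0.74) / (1000 * 9.81 * 40)
  = 9620 / 392400
  = 0.02452 m^3/s = 24.52 L/s


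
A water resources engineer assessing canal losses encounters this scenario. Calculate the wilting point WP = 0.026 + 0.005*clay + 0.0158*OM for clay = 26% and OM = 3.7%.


WP = 0.026 + 0.005*26 + 0.0158*3.7
   = 0.026 + 0.1300 + 0.0585
   = 0.2145


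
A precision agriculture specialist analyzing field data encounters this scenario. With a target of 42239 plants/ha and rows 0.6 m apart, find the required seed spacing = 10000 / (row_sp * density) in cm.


spacing = 10000 / (row_sp * density)
        = 10000 / (0.6 * 42239)
        = 10000 / 25343.40
        = 0.39458 m = 39.46 cm


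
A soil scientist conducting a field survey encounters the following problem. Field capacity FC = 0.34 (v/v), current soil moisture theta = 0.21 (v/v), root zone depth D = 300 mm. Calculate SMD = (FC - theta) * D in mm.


SMD = (FC - theta) * D
    = (0.34 - 0.21) * 300
    = 0.130 * 300
    = 39 mm


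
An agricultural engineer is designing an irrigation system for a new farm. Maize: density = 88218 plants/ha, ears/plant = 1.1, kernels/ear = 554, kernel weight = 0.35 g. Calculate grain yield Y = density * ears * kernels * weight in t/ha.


Y = density * ears * kernels * kw
  = 88218 * 1.1 * 554 * 0.35 g/ha
  = 18816017.22 g/ha
  = 18816.02 kg/ha = 18.82 t/ha


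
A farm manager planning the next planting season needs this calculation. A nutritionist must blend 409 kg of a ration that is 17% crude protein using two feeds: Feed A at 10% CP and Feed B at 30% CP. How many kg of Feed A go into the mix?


parts_A = CP_b - target = 30 - 17 = 13
parts_B = target - CP_a = 17 - 10 = 7
total_parts = 13 + 7 = 20
Feed A = 409 * 13 / 20 = 265.85 kg
Feed B = 409 * 7 / 20 = 143.15 kg

265.85 kg


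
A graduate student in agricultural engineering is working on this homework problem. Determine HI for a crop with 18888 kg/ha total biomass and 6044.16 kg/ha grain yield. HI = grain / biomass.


HI = grain_yield / biomass
   = 6044.16 / 18888
   = 0.32


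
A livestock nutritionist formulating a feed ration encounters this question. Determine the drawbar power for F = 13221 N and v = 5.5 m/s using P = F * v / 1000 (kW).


P = F * v / 1000
  = 13221 * 5.5 / 1000
  = 72715.50 / 1000
  = 72.72 kW


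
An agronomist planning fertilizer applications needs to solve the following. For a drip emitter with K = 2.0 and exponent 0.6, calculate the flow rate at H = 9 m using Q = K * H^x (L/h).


Q = K * H^x
  = 2.0 * 9^0.6
  = 2.0 * 3.7372
  = 7.47 L/h


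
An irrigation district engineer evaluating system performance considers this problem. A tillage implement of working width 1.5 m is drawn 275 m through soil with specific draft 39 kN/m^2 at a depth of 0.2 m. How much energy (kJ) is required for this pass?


E = k * d * w * L
  = 39 * 0.2 * 1.5 * 275
  = 3217.50 kJ


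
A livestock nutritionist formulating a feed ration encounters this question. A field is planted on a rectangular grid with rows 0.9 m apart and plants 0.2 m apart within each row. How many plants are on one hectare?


D = 10000 / (row_sp * plant_sp)
  = 10000 / (0.9 * 0.2)
  = 10000 / 0.1800
  = 55555.56 plants/ha


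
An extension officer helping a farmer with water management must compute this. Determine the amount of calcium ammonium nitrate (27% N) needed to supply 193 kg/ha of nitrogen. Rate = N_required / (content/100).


Rate = N_required / (N_content / 100)
     = 193 / (27 / 100)
     = 193 / 0.27
     = 714.81 kg/ha


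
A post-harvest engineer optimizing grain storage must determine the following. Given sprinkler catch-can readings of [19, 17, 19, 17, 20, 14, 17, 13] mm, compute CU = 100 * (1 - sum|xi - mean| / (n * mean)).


xbar = 136 / 8 = 17
sum|xi - xbar| = 14
CU = 100 * (1 - 14 / (8 * 17))
   = 100 * (1 - 0.1029)
   = 89.71%


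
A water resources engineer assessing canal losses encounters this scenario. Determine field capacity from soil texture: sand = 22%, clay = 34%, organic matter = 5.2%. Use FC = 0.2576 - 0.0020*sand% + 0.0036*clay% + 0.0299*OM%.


FC = 0.2576 - 0.0020*22 + 0.0036*34 + 0.0299*5.2
   = 0.2576 - 0.0440 + 0.1224 + 0.1555
   = 0.4915


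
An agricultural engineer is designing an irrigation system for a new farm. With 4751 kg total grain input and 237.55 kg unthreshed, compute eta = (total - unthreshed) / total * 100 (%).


eta = (total - unthreshed) / total * 100
    = (4751 - 237.55) / 4751 * 100
    = 4513.45 / 4751 * 100
    = 95%


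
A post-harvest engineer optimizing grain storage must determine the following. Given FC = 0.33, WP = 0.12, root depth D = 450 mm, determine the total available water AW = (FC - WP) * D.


AW = (FC - WP) * D
   = (0.33 - 0.12) * 450
   = 0.21 * 450
   = 94.50 mm


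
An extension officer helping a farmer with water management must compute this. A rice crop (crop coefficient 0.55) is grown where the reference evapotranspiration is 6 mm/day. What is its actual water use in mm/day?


ETc = Kc * ET0
    = 0.55 * 6
    = 3.30 mm/day


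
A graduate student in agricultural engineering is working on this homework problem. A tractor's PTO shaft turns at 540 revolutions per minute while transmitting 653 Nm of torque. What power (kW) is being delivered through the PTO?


P = 2*pi*n*T / 60000
  = 2*pi * 540 * 653 / 60000
  = 2215576.80 / 60000
  = 36.93 kW


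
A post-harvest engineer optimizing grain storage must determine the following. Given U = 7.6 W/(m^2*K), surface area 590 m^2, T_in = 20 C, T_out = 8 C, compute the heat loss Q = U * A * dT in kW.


dT = 20 - (8) = 12 K
Q = U * A * dT
  = 7.6 * 590 * 12
  = 53808 W = 53.81 kW


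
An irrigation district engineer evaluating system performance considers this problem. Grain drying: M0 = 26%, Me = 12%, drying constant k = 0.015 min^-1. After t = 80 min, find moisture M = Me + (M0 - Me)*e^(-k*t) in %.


M = Me + (M0 - Me) * e^(-k*t)
  = 12 + (26 - 12) * e^(-0.015*80)
  = 12 + 14 * e^(-1.200)
  = 12 + 14 * 0.30119
  = 12 + 4.2167
  = 16.22%


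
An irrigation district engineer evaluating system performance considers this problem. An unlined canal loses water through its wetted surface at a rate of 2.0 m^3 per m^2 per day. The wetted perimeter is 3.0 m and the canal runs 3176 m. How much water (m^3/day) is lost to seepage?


S = C * P * L
  = 2.0 * 3.0 * 3176
  = 19056 m^3/day


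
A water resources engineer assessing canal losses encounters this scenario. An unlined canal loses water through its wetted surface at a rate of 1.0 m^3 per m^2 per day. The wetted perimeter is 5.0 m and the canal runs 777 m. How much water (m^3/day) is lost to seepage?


S = C * P * L
  = 1.0 * 5.0 * 777
  = 3885 m^3/day


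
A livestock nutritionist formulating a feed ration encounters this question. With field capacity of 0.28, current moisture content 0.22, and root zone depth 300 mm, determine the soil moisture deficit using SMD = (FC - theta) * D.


SMD = (FC - theta) * D
    = (0.28 - 0.22) * 300
    = 0.060 * 300
    = 18 mm


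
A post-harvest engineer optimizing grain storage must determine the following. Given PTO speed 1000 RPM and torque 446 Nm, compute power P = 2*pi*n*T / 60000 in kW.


P = 2*pi*n*T / 60000
  = 2*pi * 1000 * 446 / 60000
  = 2802300.65 / 60000
  = 46.71 kW


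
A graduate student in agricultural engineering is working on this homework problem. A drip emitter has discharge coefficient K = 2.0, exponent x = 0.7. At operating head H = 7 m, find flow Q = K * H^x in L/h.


Q = K * H^x
  = 2.0 * 7^0.7
  = 2.0 * 3.9045
  = 7.81 L/h


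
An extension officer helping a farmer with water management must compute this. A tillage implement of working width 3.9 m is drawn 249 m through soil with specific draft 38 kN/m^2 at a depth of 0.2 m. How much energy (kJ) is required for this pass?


E = k * d * w * L
  = 38 * 0.2 * 3.9 * 249
  = 7380.36 kJ


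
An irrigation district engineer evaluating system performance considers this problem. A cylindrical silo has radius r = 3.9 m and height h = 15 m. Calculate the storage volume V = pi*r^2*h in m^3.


V = pi * r^2 * h
  = pi * 3.9^2 * 15
  = pi * 15.21 * 15
  = 716.75 m^3


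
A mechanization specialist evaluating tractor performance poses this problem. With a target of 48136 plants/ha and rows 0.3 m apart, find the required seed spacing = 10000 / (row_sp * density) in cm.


spacing = 10000 / (row_sp * density)
        = 10000 / (0.3 * 48136)
        = 10000 / 14440.80
        = 0.69248 m = 69.25 cm


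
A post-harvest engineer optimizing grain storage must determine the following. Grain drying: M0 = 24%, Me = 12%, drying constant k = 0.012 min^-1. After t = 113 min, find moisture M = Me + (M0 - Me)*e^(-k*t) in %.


M = Me + (M0 - Me) * e^(-k*t)
  = 12 + (24 - 12) * e^(-0.012*113)
  = 12 + 12 * e^(-1.356)
  = 12 + 12 * 0.25769
  = 12 + 3.0923
  = 15.09%


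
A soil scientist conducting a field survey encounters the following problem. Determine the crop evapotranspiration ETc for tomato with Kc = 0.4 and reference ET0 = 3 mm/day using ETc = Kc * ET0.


ETc = Kc * ET0
    = 0.4 * 3
    = 1.20 mm/day


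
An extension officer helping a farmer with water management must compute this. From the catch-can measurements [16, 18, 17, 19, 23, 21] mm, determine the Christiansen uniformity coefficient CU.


xbar = 114 / 6 = 19
sum|xi - xbar| = 12
CU = 100 * (1 - 12 / (6 * 19))
   = 100 * (1 - 0.1053)
   = 89.47%


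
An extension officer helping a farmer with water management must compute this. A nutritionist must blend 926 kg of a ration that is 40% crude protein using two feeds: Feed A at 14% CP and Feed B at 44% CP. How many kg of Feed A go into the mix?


parts_A = CP_b - target = 44 - 40 = 4
parts_B = target - CP_a = 40 - 14 = 26
total_parts = 4 + 26 = 30
Feed A = 926 * 4 / 30 = 123.47 kg
Feed B = 926 * 26 / 30 = 802.53 kg

123.47 kg


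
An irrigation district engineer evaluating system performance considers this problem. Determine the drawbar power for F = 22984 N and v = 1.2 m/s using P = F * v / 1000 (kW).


P = F * v / 1000
  = 22984 * 1.2 / 1000
  = 27580.80 / 1000
  = 27.58 kW


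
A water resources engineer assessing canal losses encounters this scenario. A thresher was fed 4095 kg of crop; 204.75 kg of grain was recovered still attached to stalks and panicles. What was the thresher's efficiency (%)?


eta = (total - unthreshed) / total * 100
    = (4095 - 204.75) / 4095 * 100
    = 3890.25 / 4095 * 100
    = 95%


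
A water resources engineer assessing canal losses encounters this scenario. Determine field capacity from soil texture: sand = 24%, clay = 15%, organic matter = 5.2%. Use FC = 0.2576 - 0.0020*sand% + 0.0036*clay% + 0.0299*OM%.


FC = 0.2576 - 0.0020*24 + 0.0036*15 + 0.0299*5.2
   = 0.2576 - 0.0480 + 0.0540 + 0.1555
   = 0.4191


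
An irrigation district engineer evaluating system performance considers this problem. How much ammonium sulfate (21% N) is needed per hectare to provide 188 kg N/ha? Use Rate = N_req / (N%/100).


Rate = N_required / (N_content / 100)
     = 188 / (21 / 100)
     = 188 / 0.21
     = 895.24 kg/ha


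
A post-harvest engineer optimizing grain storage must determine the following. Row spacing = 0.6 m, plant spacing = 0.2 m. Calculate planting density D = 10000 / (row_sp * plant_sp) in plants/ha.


D = 10000 / (row_sp * plant_sp)
  = 10000 / (0.6 * 0.2)
  = 10000 / 0.1200
  = 83333.33 plants/ha


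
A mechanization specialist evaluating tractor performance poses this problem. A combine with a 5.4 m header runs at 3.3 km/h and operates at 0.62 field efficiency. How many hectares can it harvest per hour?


C = w * v * eta_f / 10
  = 5.4 * 3.3 * 0.62 / 10
  = 11.05 / 10
  = 1.10 ha/h


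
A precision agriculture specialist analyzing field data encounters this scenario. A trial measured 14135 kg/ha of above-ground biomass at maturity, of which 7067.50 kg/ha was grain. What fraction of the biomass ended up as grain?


HI = grain_yield / biomass
   = 7067.50 / 14135
   = 0.50


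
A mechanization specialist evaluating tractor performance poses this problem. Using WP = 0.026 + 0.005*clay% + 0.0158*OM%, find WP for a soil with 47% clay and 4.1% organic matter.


WP = 0.026 + 0.005*47 + 0.0158*4.1
   = 0.026 + 0.2350 + 0.0648
   = 0.3258


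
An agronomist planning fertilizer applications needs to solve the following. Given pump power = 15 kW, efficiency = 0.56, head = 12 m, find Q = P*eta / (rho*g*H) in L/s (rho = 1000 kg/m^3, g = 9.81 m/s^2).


Q = (P * 1000 * eta) / (rho * g * H)
  = (15 * 1000 * 0.56) / (1000 * 9.81 * 12)
  = 8400 / 117720
  = 0.07136 m^3/s = 71.36 L/s


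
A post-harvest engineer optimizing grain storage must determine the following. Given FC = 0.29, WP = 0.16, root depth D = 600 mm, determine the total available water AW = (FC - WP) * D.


AW = (FC - WP) * D
   = (0.29 - 0.16) * 600
   = 0.13 * 600
   = 78 mm


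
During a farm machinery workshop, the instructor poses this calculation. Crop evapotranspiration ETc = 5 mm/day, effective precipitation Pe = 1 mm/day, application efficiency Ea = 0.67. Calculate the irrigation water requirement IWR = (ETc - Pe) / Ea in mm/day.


IWR = (ETc - Pe) / Ea
    = (5 - 1) / 0.67
    = 4 / 0.67
    = 5.97 mm/day


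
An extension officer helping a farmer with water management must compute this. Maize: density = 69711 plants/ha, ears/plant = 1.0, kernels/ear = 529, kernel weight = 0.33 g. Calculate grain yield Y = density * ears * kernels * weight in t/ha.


Y = density * ears * kernels * kw
  = 69711 * 1.0 * 529 * 0.33 g/ha
  = 12169449.27 g/ha
  = 12169.45 kg/ha = 12.17 t/ha


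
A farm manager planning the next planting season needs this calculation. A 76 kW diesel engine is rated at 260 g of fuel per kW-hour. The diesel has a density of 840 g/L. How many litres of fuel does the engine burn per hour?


FC = P * BSFC / rho_fuel
   = 76 * 260 / 840
   = 19760 / 840
   = 23.52 L/h


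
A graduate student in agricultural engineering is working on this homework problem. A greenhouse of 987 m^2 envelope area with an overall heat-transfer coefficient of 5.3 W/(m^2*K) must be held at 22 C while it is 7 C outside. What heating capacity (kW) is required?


dT = 22 - (7) = 15 K
Q = U * A * dT
  = 5.3 * 987 * 15
  = 78466.50 W = 78.47 kW


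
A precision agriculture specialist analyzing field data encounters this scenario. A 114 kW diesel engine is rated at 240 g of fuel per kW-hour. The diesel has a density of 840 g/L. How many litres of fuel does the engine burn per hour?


FC = P * BSFC / rho_fuel
   = 114 * 240 / 840
   = 27360 / 840
   = 32.57 L/h


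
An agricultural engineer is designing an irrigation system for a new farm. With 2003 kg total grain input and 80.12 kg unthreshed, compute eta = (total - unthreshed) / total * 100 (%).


eta = (total - unthreshed) / total * 100
    = (2003 - 80.12) / 2003 * 100
    = 1922.88 / 2003 * 100
    = 96%


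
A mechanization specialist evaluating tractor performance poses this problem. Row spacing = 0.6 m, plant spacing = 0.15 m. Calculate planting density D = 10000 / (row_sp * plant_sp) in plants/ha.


D = 10000 / (row_sp * plant_sp)
  = 10000 / (0.6 * 0.15)
  = 10000 / 0.0900
  = 111111.11 plants/ha


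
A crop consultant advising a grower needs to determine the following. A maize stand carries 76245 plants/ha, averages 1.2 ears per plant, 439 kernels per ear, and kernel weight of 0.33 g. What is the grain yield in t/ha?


Y = density * ears * kernels * kw
  = 76245 * 1.2 * 439 * 0.33 g/ha
  = 13254735.78 g/ha
  = 13254.74 kg/ha = 13.25 t/ha


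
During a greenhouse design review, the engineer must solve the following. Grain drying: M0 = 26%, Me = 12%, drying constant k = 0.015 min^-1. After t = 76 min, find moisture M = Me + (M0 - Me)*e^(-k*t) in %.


M = Me + (M0 - Me) * e^(-k*t)
  = 12 + (26 - 12) * e^(-0.015*76)
  = 12 + 14 * e^(-1.140)
  = 12 + 14 * 0.31982
  = 12 + 4.4775
  = 16.48%


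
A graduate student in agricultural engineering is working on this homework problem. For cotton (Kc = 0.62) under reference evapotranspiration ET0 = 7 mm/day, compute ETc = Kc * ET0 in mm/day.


ETc = Kc * ET0
    = 0.62 * 7
    = 4.34 mm/day


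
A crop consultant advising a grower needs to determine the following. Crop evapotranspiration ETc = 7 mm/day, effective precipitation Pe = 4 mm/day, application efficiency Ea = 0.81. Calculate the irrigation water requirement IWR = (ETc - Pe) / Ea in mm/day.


IWR = (ETc - Pe) / Ea
    = (7 - 4) / 0.81
    = 3 / 0.81
    = 3.70 mm/day


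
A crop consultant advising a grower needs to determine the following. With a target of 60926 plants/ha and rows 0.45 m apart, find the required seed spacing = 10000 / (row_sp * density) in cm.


spacing = 10000 / (row_sp * density)
        = 10000 / (0.45 * 60926)
        = 10000 / 27416.70
        = 0.36474 m = 36.47 cm


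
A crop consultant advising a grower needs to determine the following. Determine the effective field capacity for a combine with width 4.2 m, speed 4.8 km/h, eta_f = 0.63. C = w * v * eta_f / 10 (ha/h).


C = w * v * eta_f / 10
  = 4.2 * 4.8 * 0.63 / 10
  = 12.70 / 10
  = 1.27 ha/h


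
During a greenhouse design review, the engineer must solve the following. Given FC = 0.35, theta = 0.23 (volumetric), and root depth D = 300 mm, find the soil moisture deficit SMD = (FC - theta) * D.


SMD = (FC - theta) * D
    = (0.35 - 0.23) * 300
    = 0.120 * 300
    = 36 mm


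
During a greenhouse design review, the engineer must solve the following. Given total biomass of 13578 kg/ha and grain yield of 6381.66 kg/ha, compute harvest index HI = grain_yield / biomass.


HI = grain_yield / biomass
   = 6381.66 / 13578
   = 0.47


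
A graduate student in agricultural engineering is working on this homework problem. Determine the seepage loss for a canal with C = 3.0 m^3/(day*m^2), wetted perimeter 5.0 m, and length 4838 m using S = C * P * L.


S = C * P * L
  = 3.0 * 5.0 * 4838
  = 72570 m^3/day


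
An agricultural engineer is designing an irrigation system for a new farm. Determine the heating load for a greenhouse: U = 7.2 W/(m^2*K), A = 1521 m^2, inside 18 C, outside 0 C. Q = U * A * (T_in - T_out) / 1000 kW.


dT = 18 - (0) = 18 K
Q = U * A * dT
  = 7.2 * 1521 * 18
  = 197121.60 W = 197.12 kW


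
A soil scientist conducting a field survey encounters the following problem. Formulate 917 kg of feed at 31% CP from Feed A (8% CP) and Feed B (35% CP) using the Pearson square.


parts_A = CP_b - target = 35 - 31 = 4
parts_B = target - CP_a = 31 - 8 = 23
total_parts = 4 + 23 = 27
Feed A = 917 * 4 / 27 = 135.85 kg
Feed B = 917 * 23 / 27 = 781.15 kg

135.85 kg


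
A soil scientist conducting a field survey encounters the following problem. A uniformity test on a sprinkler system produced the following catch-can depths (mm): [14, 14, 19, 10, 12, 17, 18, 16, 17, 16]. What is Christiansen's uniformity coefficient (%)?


xbar = 153 / 10 = 15.300
sum|xi - xbar| = 22.400
CU = 100 * (1 - 22.400 / (10 * 15.300))
   = 100 * (1 - 0.1464)
   = 85.36%


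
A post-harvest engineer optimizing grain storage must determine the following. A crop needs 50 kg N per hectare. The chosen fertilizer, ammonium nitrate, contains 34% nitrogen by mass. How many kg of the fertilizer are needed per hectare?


Rate = N_required / (N_content / 100)
     = 50 / (34 / 100)
     = 50 / 0.34
     = 147.06 kg/ha


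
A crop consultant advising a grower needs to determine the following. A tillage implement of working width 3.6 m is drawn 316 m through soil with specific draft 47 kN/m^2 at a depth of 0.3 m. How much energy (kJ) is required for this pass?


E = k * d * w * L
  = 47 * 0.3 * 3.6 * 316
  = 16040.16 kJ


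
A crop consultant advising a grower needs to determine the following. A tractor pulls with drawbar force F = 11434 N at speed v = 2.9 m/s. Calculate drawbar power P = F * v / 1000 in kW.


P = F * v / 1000
  = 11434 * 2.9 / 1000
  = 33158.60 / 1000
  = 33.16 kW


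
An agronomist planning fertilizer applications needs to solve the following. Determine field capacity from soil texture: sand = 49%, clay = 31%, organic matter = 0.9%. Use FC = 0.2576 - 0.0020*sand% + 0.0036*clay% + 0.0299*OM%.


FC = 0.2576 - 0.0020*49 + 0.0036*31 + 0.0299*0.9
   = 0.2576 - 0.0980 + 0.1116 + 0.0269
   = 0.2981


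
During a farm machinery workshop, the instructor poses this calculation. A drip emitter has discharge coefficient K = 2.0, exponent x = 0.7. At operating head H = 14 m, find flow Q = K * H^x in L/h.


Q = K * H^x
  = 2.0 * 14^0.7
  = 2.0 * 6.3429
  = 12.69 L/h


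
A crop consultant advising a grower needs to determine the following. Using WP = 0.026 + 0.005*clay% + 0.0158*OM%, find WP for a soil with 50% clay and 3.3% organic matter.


WP = 0.026 + 0.005*50 + 0.0158*3.3
   = 0.026 + 0.2500 + 0.0521
   = 0.3281


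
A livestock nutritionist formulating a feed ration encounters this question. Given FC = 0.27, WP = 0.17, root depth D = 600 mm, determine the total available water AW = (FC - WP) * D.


AW = (FC - WP) * D
   = (0.27 - 0.17) * 600
   = 0.10 * 600
   = 60 mm


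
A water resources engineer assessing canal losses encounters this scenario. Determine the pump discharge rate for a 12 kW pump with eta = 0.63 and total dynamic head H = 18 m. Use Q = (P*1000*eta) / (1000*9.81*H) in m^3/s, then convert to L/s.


Q = (P * 1000 * eta) / (rho * g * H)
  = (12 * 1000 * 0.63) / (1000 * 9.81 * 18)
  = 7560 / 176580
  = 0.04281 m^3/s = 42.81 L/s
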